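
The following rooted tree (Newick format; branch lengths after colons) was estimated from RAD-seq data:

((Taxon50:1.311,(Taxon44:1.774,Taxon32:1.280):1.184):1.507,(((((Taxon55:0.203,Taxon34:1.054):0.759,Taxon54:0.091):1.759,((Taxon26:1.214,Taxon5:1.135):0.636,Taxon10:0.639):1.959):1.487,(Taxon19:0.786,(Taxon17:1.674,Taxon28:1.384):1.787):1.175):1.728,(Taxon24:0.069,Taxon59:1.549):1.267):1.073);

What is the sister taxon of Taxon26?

Taxon26 attaches to the tree at the node subtending (Taxon26,Taxon5).
The other lineage descending from that same node — the sister group — is the single tip Taxon5.

Taxon5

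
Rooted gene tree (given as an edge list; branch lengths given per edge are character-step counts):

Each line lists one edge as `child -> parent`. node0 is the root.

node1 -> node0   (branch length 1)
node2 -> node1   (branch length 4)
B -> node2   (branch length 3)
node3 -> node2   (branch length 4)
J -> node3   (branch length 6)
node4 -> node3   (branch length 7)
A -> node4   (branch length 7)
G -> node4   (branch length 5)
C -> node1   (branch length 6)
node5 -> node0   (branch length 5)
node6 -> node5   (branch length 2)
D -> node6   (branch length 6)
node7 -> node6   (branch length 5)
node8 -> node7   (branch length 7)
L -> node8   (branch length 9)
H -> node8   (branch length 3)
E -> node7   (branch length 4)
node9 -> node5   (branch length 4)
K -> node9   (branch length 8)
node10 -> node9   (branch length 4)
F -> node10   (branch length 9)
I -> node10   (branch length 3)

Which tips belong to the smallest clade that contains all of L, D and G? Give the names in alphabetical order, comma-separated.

A, B, C, D, E, F, G, H, I, J, K, L

Tracing L: it sits inside (L,H).
Tracing D: it sits inside (D,((L,H),E)).
Tracing G: it sits inside (A,G).
The smallest clade enclosing all 3 is the whole tree (their MRCA is the root), so the answer is all 12 tips in alphabetical order.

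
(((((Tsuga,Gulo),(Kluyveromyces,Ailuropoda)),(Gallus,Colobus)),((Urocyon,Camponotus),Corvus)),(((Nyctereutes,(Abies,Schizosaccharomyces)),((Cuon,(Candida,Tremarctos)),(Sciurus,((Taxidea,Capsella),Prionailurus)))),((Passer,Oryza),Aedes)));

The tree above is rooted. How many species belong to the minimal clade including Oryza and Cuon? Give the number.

The MRCA of Oryza and Cuon is the node subtending (((Nyctereutes,(Abies,Schizosaccharomyces)),((Cuon,(Candida,Tremarctos)),(Sciurus,((Taxidea,Capsella),Prionailurus)))),((Passer,Oryza),Aedes)).
That clade contains 13 terminal taxa: Abies, Aedes, Candida, Capsella, Cuon, Nyctereutes, Oryza, Passer, Prionailurus, Schizosaccharomyces, Sciurus, Taxidea, Tremarctos.

13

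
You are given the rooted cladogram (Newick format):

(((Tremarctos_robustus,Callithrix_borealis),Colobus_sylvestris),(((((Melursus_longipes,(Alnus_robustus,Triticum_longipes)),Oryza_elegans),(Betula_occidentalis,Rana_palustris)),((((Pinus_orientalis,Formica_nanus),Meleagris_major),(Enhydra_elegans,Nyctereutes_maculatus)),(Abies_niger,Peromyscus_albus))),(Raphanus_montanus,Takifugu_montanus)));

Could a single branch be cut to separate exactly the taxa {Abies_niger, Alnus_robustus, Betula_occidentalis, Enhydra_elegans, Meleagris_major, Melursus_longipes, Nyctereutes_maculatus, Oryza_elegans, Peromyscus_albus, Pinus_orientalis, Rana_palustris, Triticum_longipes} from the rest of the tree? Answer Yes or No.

The MRCA of the listed taxa subtends ((((Melursus_longipes,(Alnus_robustus,Triticum_longipes)),Oryza_elegans),(Betula_occidentalis,Rana_palustris)),((((Pinus_orientalis,Formica_nanus),Meleagris_major),(Enhydra_elegans,Nyctereutes_maculatus)),(Abies_niger,Peromyscus_albus))).
That clade also contains Formica_nanus, which is not in the proposed group, so the group is not monophyletic.

No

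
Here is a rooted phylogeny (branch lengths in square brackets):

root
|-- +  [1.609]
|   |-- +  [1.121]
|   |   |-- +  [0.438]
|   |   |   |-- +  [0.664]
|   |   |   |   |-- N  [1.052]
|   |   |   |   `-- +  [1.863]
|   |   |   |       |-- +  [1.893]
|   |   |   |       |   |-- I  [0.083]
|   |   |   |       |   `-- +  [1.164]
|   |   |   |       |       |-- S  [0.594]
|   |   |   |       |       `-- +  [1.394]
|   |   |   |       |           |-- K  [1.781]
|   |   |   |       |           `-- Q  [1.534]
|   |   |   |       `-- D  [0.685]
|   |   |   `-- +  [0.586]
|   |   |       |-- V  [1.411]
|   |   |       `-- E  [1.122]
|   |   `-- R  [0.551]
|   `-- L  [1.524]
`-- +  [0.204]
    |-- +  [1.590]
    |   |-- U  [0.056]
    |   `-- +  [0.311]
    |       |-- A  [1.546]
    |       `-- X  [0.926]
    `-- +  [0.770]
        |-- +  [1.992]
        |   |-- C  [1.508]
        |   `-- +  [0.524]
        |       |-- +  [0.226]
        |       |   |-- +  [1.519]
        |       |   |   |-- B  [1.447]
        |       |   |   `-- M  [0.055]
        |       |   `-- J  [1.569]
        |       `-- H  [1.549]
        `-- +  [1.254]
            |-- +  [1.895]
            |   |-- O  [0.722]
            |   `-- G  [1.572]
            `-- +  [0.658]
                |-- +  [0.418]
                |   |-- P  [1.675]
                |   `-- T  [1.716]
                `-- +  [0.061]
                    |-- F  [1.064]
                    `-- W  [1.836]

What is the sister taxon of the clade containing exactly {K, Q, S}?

The clade containing exactly {K, Q, S} attaches to the tree at the node subtending (I,(S,(K,Q))).
The other lineage descending from that same node — the sister group — is the single tip I.

I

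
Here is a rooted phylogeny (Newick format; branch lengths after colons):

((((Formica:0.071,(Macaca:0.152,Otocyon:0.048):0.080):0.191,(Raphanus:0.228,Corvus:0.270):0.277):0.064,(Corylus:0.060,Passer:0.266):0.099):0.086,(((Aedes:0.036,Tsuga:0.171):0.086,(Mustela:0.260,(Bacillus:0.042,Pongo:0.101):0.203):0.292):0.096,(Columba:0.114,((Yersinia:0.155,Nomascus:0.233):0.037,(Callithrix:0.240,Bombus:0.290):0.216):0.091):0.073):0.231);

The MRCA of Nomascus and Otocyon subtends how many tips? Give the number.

17

The MRCA of Nomascus and Otocyon is the root, so the clade is the entire tree.
That clade contains 17 terminal taxa: Aedes, Bacillus, Bombus, Callithrix, Columba, Corvus, Corylus, Formica, Macaca, Mustela, Nomascus, Otocyon, Passer, Pongo, Raphanus, Tsuga, Yersinia.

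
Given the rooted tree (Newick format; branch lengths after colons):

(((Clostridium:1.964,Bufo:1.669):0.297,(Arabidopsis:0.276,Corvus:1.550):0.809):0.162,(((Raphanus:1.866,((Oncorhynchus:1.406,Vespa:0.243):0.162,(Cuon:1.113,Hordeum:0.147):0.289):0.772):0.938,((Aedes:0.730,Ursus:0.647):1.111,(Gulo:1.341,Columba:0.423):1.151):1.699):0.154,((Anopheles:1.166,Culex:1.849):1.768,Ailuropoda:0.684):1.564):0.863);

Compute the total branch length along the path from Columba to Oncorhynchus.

The path runs Columba → … → MRCA → … → Oncorhynchus; the MRCA is the node subtending ((Raphanus,((Oncorhynchus,Vespa),(Cuon,Hordeum))),((Aedes,Ursus),(Gulo,Columba))).
Branch lengths along that path: 0.423 + 1.151 + 1.699 + 0.938 + 0.772 + 0.162 + 1.406 = 6.551.

6.551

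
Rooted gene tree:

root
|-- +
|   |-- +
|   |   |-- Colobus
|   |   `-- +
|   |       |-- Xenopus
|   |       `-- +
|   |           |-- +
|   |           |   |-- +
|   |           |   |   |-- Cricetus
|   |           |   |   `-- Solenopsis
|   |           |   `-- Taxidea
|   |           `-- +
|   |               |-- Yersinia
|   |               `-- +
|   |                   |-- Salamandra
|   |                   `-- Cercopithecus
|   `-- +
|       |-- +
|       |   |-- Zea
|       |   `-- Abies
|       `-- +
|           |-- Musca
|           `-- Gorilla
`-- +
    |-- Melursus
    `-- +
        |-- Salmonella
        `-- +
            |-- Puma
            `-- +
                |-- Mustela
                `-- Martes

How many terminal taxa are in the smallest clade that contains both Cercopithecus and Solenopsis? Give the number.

6

The MRCA of Cercopithecus and Solenopsis is the node subtending (((Cricetus,Solenopsis),Taxidea),(Yersinia,(Salamandra,Cercopithecus))).
That clade contains 6 terminal taxa: Cercopithecus, Cricetus, Salamandra, Solenopsis, Taxidea, Yersinia.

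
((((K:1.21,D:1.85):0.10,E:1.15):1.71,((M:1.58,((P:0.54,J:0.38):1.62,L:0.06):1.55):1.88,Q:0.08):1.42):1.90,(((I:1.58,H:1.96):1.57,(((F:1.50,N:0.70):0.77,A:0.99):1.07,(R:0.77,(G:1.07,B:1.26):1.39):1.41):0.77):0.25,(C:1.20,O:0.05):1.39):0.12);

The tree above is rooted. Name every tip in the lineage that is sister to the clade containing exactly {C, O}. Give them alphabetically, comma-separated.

A, B, F, G, H, I, N, R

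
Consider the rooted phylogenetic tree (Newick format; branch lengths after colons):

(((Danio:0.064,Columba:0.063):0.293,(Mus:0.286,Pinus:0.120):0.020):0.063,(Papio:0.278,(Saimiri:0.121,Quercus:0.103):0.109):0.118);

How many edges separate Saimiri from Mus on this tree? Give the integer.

6

The MRCA of Saimiri and Mus is the root of the tree.
From Saimiri up to that node: 3 branches. From Mus up to the same node: 3 branches. Total: 3 + 3 = 6.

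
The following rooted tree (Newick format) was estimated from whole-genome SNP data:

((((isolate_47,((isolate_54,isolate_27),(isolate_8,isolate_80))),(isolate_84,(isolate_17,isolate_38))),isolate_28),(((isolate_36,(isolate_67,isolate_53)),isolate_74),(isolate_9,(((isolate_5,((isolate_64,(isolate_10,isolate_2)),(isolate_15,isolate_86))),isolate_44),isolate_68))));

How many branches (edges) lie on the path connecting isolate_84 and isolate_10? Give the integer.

13

The MRCA of isolate_84 and isolate_10 is the root of the tree.
From isolate_84 up to that node: 4 branches. From isolate_10 up to the same node: 9 branches. Total: 4 + 9 = 13.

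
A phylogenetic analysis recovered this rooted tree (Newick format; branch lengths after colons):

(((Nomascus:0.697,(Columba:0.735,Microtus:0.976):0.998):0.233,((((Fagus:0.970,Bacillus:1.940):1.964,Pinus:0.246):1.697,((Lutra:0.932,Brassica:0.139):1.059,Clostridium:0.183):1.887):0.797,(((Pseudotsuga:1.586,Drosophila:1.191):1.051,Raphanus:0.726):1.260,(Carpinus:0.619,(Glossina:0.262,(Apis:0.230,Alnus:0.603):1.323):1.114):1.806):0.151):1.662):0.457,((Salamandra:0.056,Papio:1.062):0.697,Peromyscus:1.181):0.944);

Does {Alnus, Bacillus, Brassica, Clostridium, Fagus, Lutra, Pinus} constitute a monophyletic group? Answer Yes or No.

The MRCA of the listed taxa subtends ((((Fagus,Bacillus),Pinus),((Lutra,Brassica),Clostridium)),(((Pseudotsuga,Drosophila),Raphanus),(Carpinus,(Glossina,(Apis,Alnus))))).
That clade also contains Apis, Carpinus, Drosophila, Glossina, Pseudotsuga, Raphanus, which are not in the proposed group, so the group is not monophyletic.

No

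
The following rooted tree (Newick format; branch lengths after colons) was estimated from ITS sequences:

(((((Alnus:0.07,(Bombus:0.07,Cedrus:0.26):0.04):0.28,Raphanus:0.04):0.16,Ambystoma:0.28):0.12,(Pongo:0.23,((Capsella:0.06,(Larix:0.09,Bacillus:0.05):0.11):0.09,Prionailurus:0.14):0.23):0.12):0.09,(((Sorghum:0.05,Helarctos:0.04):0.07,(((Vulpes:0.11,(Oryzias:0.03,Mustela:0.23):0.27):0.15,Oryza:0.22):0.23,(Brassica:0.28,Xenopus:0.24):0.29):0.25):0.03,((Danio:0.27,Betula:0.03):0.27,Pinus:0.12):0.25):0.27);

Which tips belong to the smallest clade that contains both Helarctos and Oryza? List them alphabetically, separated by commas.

Tracing Helarctos: it sits inside (Sorghum,Helarctos).
Tracing Oryza: it sits inside ((Vulpes,(Oryzias,Mustela)),Oryza).
The smallest clade enclosing both is ((Sorghum,Helarctos),(((Vulpes,(Oryzias,Mustela)),Oryza),(Brassica,Xenopus))); the answer is its 8 terminal taxa in alphabetical order.

Brassica, Helarctos, Mustela, Oryza, Oryzias, Sorghum, Vulpes, Xenopus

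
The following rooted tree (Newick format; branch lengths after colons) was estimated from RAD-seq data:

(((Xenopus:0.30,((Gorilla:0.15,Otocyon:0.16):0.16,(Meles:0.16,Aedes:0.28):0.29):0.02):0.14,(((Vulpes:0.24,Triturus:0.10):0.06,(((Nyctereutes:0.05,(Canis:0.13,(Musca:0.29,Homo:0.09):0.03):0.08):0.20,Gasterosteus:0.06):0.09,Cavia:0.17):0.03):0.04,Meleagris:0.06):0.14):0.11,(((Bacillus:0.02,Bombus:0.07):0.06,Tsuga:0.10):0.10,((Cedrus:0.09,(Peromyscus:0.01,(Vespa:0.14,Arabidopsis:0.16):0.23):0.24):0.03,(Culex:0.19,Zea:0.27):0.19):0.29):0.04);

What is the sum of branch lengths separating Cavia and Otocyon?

0.86

The path runs Cavia → … → MRCA → … → Otocyon; the MRCA is the node subtending ((Xenopus,((Gorilla,Otocyon),(Meles,Aedes))),(((Vulpes,Triturus),(((Nyctereutes,(Canis,(Musca,Homo))),Gasterosteus),Cavia)),Meleagris)).
Branch lengths along that path: 0.17 + 0.03 + 0.04 + 0.14 + 0.14 + 0.02 + 0.16 + 0.16 = 0.86.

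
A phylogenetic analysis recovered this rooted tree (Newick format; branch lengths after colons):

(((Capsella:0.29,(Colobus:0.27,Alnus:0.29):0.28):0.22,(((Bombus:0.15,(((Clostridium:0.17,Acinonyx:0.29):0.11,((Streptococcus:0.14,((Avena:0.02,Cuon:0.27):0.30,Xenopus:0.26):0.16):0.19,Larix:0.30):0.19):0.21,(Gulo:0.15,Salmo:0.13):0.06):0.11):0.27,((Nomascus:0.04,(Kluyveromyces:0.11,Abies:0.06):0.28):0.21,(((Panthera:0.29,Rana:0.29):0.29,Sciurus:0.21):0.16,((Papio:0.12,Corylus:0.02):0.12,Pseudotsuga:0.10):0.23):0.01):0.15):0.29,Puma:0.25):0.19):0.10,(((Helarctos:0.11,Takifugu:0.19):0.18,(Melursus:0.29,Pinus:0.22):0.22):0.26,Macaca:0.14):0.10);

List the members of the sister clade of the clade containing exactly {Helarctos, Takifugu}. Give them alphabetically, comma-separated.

The clade containing exactly {Helarctos, Takifugu} attaches to the tree at the node subtending ((Helarctos,Takifugu),(Melursus,Pinus)).
The other lineage descending from that same node — the sister group — is (Melursus,Pinus); its 2 tips in alphabetical order are the answer.

Melursus, Pinus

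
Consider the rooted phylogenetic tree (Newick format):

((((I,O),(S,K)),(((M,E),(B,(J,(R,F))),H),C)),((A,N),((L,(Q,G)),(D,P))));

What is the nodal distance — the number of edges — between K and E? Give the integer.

The MRCA of K and E is the node subtending (((I,O),(S,K)),(((M,E),(B,(J,(R,F))),H),C)).
From K up to that node: 3 branches. From E up to the same node: 4 branches. Total: 3 + 4 = 7.

7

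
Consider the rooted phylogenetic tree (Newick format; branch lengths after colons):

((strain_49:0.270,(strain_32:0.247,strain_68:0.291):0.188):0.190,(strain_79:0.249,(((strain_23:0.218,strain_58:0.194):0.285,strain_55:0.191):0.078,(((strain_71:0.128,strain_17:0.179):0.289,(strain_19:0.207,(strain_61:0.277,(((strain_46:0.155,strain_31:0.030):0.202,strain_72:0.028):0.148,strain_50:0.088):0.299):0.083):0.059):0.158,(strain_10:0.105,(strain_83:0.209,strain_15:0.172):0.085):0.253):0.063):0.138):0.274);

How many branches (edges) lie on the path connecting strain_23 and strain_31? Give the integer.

11

The MRCA of strain_23 and strain_31 is the node subtending (((strain_23,strain_58),strain_55),(((strain_71,strain_17),(strain_19,(strain_61,(((strain_46,strain_31),strain_72),strain_50)))),(strain_10,(strain_83,strain_15)))).
From strain_23 up to that node: 3 branches. From strain_31 up to the same node: 8 branches. Total: 3 + 8 = 11.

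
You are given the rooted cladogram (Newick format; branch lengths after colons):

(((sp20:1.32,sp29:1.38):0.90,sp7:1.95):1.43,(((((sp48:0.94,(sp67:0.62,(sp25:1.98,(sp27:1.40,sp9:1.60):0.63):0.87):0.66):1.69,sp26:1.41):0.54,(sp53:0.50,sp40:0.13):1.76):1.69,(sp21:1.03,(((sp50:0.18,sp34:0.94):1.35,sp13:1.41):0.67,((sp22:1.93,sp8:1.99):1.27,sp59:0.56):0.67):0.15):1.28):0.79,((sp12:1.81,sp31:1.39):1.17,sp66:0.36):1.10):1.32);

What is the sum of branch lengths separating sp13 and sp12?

8.38

The path runs sp13 → … → MRCA → … → sp12; the MRCA is the node subtending (((((sp48,(sp67,(sp25,(sp27,sp9)))),sp26),(sp53,sp40)),(sp21,(((sp50,sp34),sp13),((sp22,sp8),sp59)))),((sp12,sp31),sp66)).
Branch lengths along that path: 1.41 + 0.67 + 0.15 + 1.28 + 0.79 + 1.10 + 1.17 + 1.81 = 8.38.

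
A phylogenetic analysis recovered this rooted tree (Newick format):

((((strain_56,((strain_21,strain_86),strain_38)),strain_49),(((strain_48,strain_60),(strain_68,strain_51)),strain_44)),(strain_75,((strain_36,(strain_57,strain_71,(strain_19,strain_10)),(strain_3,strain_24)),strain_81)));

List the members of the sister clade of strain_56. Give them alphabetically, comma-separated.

strain_21, strain_38, strain_86

strain_56 attaches to the tree at the node subtending (strain_56,((strain_21,strain_86),strain_38)).
The other lineage descending from that same node — the sister group — is ((strain_21,strain_86),strain_38); its 3 tips in alphabetical order are the answer.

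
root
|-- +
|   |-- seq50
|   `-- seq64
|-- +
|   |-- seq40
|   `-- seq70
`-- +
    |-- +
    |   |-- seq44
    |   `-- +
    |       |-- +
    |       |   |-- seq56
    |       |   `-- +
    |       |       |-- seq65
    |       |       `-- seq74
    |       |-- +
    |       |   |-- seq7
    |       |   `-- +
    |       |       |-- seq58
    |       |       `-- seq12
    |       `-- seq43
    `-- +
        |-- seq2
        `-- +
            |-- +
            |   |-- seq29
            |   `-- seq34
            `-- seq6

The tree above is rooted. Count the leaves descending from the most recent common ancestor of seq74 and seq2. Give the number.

The MRCA of seq74 and seq2 is the node subtending ((seq44,((seq56,(seq65,seq74)),(seq7,(seq58,seq12)),seq43)),(seq2,((seq29,seq34),seq6))).
That clade contains 12 terminal taxa: seq12, seq2, seq29, seq34, seq43, seq44, seq56, seq58, seq6, seq65, seq7, seq74.

12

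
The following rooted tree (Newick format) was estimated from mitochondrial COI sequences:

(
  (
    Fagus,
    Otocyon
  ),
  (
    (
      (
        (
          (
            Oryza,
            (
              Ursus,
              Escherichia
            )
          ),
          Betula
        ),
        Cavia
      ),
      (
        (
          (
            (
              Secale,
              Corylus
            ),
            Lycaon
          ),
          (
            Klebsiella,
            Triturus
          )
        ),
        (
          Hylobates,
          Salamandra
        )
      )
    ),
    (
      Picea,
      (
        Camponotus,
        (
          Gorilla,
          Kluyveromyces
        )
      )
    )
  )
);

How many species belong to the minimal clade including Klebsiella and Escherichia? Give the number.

12

The MRCA of Klebsiella and Escherichia is the node subtending ((((Oryza,(Ursus,Escherichia)),Betula),Cavia),((((Secale,Corylus),Lycaon),(Klebsiella,Triturus)),(Hylobates,Salamandra))).
That clade contains 12 terminal taxa: Betula, Cavia, Corylus, Escherichia, Hylobates, Klebsiella, Lycaon, Oryza, Salamandra, Secale, Triturus, Ursus.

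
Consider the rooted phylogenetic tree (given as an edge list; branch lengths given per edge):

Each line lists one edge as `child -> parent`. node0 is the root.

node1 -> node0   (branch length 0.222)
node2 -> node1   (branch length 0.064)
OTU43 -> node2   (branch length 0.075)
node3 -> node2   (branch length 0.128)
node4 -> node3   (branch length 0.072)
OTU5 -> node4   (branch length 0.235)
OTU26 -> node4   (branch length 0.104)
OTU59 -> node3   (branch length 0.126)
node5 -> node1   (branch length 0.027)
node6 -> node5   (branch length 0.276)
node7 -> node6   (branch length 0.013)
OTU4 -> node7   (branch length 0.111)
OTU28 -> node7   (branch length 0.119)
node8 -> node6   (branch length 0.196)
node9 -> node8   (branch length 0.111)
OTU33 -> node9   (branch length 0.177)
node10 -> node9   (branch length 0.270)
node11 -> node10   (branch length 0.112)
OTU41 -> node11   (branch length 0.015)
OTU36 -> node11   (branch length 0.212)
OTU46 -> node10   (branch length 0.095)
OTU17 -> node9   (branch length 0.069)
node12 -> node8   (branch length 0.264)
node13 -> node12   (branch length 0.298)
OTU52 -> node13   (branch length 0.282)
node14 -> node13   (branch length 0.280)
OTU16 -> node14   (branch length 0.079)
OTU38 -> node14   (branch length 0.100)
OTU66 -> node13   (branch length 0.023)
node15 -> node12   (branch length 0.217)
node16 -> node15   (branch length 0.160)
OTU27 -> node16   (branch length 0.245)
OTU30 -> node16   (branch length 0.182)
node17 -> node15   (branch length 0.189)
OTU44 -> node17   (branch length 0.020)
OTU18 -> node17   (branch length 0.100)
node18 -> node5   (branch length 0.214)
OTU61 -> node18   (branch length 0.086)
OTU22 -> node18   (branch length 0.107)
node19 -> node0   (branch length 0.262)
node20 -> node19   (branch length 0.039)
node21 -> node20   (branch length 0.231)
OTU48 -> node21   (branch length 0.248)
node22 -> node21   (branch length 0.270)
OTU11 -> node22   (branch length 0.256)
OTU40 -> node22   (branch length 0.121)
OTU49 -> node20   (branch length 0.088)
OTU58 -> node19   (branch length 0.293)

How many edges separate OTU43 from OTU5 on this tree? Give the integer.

4

The MRCA of OTU43 and OTU5 is the node subtending (OTU43,((OTU5,OTU26),OTU59)).
From OTU43 up to that node: 1 branch. From OTU5 up to the same node: 3 branches. Total: 1 + 3 = 4.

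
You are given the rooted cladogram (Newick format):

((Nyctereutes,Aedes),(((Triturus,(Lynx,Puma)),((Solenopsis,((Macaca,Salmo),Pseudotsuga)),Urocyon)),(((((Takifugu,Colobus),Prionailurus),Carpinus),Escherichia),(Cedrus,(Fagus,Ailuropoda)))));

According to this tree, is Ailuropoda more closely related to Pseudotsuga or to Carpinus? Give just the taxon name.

Carpinus

The MRCA of Ailuropoda and Carpinus subtends (((((Takifugu,Colobus),Prionailurus),Carpinus),Escherichia),(Cedrus,(Fagus,Ailuropoda))) (8 taxa).
The MRCA of Ailuropoda and Pseudotsuga subtends (((Triturus,(Lynx,Puma)),((Solenopsis,((Macaca,Salmo),Pseudotsuga)),Urocyon)),(((((Takifugu,Colobus),Prionailurus),Carpinus),Escherichia),(Cedrus,(Fagus,Ailuropoda)))) (16 taxa).
The first is nested inside the second, so Ailuropoda shares a more recent common ancestor with Carpinus.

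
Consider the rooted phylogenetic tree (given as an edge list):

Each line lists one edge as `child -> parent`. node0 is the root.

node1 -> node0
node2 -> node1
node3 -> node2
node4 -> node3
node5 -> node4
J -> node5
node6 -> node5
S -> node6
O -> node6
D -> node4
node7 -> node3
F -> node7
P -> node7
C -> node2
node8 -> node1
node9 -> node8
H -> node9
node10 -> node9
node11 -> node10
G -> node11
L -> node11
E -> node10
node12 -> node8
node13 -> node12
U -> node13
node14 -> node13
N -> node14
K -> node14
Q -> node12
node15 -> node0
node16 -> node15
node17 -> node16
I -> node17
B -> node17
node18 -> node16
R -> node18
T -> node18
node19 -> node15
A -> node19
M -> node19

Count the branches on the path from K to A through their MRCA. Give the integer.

9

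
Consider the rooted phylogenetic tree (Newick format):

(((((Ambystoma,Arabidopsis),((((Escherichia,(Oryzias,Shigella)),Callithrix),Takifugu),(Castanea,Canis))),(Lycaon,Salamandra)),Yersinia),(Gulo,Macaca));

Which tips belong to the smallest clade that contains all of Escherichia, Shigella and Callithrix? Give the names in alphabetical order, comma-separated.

Tracing Escherichia: it sits inside (Escherichia,(Oryzias,Shigella)).
Tracing Shigella: it sits inside (Oryzias,Shigella).
Tracing Callithrix: it sits inside ((Escherichia,(Oryzias,Shigella)),Callithrix).
The smallest clade enclosing all 3 is ((Escherichia,(Oryzias,Shigella)),Callithrix); the answer is its 4 terminal taxa in alphabetical order.

Callithrix, Escherichia, Oryzias, Shigella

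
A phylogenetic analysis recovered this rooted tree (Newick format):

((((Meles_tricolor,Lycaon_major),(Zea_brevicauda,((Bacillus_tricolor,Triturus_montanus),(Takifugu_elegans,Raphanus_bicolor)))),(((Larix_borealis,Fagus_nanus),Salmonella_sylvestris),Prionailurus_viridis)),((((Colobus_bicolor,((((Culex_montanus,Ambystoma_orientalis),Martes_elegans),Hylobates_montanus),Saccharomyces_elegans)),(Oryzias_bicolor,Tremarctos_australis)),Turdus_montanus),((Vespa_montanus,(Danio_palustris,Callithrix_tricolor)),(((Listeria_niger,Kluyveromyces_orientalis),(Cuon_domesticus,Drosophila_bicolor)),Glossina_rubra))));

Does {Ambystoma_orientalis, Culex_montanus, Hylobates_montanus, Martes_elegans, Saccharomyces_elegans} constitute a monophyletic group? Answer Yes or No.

Yes

The most recent common ancestor of these taxa subtends ((((Culex_montanus,Ambystoma_orientalis),Martes_elegans),Hylobates_montanus),Saccharomyces_elegans).
That clade has exactly 5 tips — every listed taxon and nothing else — so the group is monophyletic.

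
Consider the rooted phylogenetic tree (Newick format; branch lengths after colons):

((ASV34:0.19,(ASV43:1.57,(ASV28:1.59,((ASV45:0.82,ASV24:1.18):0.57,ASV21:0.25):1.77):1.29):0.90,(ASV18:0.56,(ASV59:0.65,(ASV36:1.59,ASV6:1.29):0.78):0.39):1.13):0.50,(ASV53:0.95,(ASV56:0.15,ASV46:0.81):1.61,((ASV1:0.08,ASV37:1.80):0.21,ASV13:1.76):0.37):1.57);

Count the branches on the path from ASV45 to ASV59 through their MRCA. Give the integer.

The MRCA of ASV45 and ASV59 is the node subtending (ASV34,(ASV43,(ASV28,((ASV45,ASV24),ASV21))),(ASV18,(ASV59,(ASV36,ASV6)))).
From ASV45 up to that node: 5 branches. From ASV59 up to the same node: 3 branches. Total: 5 + 3 = 8.

8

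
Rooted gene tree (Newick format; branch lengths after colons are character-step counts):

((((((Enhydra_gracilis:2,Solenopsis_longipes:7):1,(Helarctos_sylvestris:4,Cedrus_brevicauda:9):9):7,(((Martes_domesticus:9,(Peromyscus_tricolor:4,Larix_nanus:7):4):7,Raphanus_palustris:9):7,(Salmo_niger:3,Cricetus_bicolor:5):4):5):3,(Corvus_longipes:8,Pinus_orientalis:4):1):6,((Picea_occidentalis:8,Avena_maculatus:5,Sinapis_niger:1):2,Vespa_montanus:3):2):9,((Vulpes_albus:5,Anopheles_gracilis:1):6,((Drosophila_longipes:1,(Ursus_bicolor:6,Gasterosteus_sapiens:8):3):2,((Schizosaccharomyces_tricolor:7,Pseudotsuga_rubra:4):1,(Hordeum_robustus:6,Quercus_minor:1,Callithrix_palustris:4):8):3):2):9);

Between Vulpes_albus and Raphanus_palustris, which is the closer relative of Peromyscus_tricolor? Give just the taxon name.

The MRCA of Peromyscus_tricolor and Raphanus_palustris subtends ((Martes_domesticus,(Peromyscus_tricolor,Larix_nanus)),Raphanus_palustris) (4 taxa).
The MRCA of Peromyscus_tricolor and Vulpes_albus is the root, subtending the entire tree (26 taxa).
The first is nested inside the second, so Peromyscus_tricolor shares a more recent common ancestor with Raphanus_palustris.

Raphanus_palustris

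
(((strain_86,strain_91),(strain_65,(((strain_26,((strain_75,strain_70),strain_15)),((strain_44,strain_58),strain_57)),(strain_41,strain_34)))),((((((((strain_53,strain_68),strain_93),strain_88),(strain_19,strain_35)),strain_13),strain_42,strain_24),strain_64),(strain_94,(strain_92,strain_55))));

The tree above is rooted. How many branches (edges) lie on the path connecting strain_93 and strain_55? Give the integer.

The MRCA of strain_93 and strain_55 is the node subtending ((((((((strain_53,strain_68),strain_93),strain_88),(strain_19,strain_35)),strain_13),strain_42,strain_24),strain_64),(strain_94,(strain_92,strain_55))).
From strain_93 up to that node: 7 branches. From strain_55 up to the same node: 3 branches. Total: 7 + 3 = 10.

10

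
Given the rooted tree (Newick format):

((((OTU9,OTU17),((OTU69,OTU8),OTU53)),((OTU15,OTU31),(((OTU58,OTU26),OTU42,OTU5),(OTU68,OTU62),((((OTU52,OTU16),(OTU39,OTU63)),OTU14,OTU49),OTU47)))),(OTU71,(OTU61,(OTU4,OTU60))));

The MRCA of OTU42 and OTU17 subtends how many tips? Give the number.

The MRCA of OTU42 and OTU17 is the node subtending (((OTU9,OTU17),((OTU69,OTU8),OTU53)),((OTU15,OTU31),(((OTU58,OTU26),OTU42,OTU5),(OTU68,OTU62),((((OTU52,OTU16),(OTU39,OTU63)),OTU14,OTU49),OTU47)))).
That clade contains 20 terminal taxa: OTU14, OTU15, OTU16, OTU17, OTU26, OTU31, OTU39, OTU42, OTU47, OTU49, OTU5, OTU52, OTU53, OTU58, OTU62, OTU63, OTU68, OTU69, OTU8, OTU9.

20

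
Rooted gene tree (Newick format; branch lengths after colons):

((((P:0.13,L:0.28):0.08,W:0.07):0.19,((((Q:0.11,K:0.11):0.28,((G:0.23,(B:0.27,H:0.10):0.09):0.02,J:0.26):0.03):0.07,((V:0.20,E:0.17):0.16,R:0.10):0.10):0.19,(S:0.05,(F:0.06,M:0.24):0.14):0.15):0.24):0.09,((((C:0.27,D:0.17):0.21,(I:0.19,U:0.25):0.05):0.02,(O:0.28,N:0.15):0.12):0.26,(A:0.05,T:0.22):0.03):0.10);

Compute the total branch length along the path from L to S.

The path runs L → … → MRCA → … → S; the MRCA is the node subtending (((P,L),W),((((Q,K),((G,(B,H)),J)),((V,E),R)),(S,(F,M)))).
Branch lengths along that path: 0.28 + 0.08 + 0.19 + 0.24 + 0.15 + 0.05 = 0.99.

0.99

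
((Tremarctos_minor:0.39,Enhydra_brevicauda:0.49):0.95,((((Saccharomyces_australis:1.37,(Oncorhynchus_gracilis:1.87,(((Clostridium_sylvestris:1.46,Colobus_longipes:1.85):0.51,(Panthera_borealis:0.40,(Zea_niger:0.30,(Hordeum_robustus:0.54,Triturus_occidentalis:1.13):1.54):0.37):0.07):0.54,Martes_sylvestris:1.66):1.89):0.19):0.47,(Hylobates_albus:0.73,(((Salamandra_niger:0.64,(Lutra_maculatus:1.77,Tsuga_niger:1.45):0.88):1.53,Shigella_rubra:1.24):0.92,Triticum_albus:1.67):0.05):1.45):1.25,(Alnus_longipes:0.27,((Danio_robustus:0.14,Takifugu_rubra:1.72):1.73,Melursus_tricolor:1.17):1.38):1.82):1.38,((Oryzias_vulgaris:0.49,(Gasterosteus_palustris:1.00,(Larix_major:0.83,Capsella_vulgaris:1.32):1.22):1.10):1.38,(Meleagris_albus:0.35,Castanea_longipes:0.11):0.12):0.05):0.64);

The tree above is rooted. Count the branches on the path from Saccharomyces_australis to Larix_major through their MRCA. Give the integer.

9

The MRCA of Saccharomyces_australis and Larix_major is the node subtending ((((Saccharomyces_australis,(Oncorhynchus_gracilis,(((Clostridium_sylvestris,Colobus_longipes),(Panthera_borealis,(Zea_niger,(Hordeum_robustus,Triturus_occidentalis)))),Martes_sylvestris))),(Hylobates_albus,(((Salamandra_niger,(Lutra_maculatus,Tsuga_niger)),Shigella_rubra),Triticum_albus))),(Alnus_longipes,((Danio_robustus,Takifugu_rubra),Melursus_tricolor))),((Oryzias_vulgaris,(Gasterosteus_palustris,(Larix_major,Capsella_vulgaris))),(Meleagris_albus,Castanea_longipes))).
From Saccharomyces_australis up to that node: 4 branches. From Larix_major up to the same node: 5 branches. Total: 4 + 5 = 9.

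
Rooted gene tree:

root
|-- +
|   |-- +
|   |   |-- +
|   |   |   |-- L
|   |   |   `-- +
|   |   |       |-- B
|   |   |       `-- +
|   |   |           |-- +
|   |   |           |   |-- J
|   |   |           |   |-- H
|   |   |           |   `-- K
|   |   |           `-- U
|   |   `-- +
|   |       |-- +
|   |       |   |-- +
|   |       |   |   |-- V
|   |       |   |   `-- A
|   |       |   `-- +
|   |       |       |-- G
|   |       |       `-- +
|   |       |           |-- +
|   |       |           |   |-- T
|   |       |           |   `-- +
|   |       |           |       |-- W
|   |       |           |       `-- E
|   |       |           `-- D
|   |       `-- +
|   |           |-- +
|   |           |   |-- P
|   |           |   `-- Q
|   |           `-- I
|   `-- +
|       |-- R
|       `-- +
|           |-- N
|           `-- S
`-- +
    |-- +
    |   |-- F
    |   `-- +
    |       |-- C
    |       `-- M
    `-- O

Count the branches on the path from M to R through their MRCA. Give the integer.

7

The MRCA of M and R is the root of the tree.
From M up to that node: 4 branches. From R up to the same node: 3 branches. Total: 4 + 3 = 7.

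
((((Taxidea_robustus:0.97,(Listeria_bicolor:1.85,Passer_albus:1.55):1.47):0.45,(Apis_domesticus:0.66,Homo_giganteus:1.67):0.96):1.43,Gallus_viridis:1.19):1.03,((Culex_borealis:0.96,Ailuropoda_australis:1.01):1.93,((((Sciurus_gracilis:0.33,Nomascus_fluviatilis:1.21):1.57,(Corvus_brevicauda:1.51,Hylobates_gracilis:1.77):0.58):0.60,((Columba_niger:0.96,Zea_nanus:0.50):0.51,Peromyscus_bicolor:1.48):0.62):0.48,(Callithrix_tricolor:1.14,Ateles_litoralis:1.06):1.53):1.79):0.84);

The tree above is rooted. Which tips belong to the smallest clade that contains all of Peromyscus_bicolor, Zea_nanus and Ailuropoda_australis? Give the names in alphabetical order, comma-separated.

Ailuropoda_australis, Ateles_litoralis, Callithrix_tricolor, Columba_niger, Corvus_brevicauda, Culex_borealis, Hylobates_gracilis, Nomascus_fluviatilis, Peromyscus_bicolor, Sciurus_gracilis, Zea_nanus

Tracing Peromyscus_bicolor: it sits inside ((Columba_niger,Zea_nanus),Peromyscus_bicolor).
Tracing Zea_nanus: it sits inside (Columba_niger,Zea_nanus).
Tracing Ailuropoda_australis: it sits inside (Culex_borealis,Ailuropoda_australis).
The smallest clade enclosing all 3 is ((Culex_borealis,Ailuropoda_australis),((((Sciurus_gracilis,Nomascus_fluviatilis),(Corvus_brevicauda,Hylobates_gracilis)),((Columba_niger,Zea_nanus),Peromyscus_bicolor)),(Callithrix_tricolor,Ateles_litoralis))); the answer is its 11 terminal taxa in alphabetical order.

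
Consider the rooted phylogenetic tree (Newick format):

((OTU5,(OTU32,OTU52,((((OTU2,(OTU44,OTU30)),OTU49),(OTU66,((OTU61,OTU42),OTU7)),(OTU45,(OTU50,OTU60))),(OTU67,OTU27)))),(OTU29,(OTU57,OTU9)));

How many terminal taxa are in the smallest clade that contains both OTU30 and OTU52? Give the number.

15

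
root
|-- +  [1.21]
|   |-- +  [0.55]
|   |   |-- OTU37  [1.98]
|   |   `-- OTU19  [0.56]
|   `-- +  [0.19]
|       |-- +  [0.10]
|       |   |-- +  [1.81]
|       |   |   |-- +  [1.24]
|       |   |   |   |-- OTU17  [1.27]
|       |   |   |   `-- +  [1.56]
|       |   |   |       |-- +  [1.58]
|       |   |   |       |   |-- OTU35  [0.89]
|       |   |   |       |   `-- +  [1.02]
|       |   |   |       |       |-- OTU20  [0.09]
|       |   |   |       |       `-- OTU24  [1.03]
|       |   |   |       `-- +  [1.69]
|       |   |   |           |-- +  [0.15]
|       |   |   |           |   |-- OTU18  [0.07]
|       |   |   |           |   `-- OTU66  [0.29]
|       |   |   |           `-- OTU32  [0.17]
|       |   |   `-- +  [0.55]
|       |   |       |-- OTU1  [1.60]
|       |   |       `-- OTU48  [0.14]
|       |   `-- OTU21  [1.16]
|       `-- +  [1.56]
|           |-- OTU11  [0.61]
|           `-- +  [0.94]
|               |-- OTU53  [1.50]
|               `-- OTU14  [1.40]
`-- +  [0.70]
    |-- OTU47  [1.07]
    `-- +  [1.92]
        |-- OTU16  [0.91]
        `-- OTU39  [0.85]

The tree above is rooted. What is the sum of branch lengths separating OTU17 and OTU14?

8.32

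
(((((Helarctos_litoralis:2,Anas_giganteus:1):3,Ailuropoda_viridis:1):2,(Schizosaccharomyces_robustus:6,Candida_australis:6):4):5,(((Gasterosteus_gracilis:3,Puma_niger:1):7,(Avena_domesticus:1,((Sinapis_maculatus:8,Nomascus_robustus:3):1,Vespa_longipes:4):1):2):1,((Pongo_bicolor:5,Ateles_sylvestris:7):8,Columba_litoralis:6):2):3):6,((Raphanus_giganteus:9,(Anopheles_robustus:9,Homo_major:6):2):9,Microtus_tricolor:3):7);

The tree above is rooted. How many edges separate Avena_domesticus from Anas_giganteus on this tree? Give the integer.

The MRCA of Avena_domesticus and Anas_giganteus is the node subtending ((((Helarctos_litoralis,Anas_giganteus),Ailuropoda_viridis),(Schizosaccharomyces_robustus,Candida_australis)),(((Gasterosteus_gracilis,Puma_niger),(Avena_domesticus,((Sinapis_maculatus,Nomascus_robustus),Vespa_longipes))),((Pongo_bicolor,Ateles_sylvestris),Columba_litoralis))).
From Avena_domesticus up to that node: 4 branches. From Anas_giganteus up to the same node: 4 branches. Total: 4 + 4 = 8.

8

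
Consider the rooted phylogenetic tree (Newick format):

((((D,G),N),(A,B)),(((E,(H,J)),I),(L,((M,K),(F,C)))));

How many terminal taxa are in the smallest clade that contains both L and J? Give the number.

9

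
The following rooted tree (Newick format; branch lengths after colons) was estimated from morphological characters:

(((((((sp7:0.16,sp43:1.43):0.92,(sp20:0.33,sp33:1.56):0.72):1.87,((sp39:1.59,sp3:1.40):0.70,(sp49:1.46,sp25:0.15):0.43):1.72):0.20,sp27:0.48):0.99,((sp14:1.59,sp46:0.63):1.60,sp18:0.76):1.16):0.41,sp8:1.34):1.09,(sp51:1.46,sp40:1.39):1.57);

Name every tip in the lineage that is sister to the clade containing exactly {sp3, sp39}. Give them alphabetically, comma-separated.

The clade containing exactly {sp3, sp39} attaches to the tree at the node subtending ((sp39,sp3),(sp49,sp25)).
The other lineage descending from that same node — the sister group — is (sp49,sp25); its 2 tips in alphabetical order are the answer.

sp25, sp49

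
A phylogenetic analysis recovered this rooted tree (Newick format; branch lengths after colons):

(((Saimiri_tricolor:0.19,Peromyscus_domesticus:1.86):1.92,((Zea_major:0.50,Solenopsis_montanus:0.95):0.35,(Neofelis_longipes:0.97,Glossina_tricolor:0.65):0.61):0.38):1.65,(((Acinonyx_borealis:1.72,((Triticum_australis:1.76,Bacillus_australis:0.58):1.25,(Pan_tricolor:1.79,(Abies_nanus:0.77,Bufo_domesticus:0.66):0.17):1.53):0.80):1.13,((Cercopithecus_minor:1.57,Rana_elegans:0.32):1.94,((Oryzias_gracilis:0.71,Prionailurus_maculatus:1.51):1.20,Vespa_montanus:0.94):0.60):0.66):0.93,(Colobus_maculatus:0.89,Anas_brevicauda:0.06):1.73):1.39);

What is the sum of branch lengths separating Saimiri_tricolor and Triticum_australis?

11.02

The path runs Saimiri_tricolor → … → MRCA → … → Triticum_australis; the MRCA is the root of the tree.
Branch lengths along that path: 0.19 + 1.92 + 1.65 + 1.39 + 0.93 + 1.13 + 0.80 + 1.25 + 1.76 = 11.02.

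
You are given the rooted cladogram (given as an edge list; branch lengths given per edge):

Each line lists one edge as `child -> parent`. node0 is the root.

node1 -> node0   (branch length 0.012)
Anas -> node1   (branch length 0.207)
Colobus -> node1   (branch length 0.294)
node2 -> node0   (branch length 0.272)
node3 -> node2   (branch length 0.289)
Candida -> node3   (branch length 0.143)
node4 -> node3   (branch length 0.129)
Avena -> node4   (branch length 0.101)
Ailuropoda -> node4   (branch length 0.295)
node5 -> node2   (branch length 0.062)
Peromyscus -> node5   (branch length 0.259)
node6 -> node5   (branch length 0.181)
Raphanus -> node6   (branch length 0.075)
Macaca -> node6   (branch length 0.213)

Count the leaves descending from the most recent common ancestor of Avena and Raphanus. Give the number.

The MRCA of Avena and Raphanus is the node subtending ((Candida,(Avena,Ailuropoda)),(Peromyscus,(Raphanus,Macaca))).
That clade contains 6 terminal taxa: Ailuropoda, Avena, Candida, Macaca, Peromyscus, Raphanus.

6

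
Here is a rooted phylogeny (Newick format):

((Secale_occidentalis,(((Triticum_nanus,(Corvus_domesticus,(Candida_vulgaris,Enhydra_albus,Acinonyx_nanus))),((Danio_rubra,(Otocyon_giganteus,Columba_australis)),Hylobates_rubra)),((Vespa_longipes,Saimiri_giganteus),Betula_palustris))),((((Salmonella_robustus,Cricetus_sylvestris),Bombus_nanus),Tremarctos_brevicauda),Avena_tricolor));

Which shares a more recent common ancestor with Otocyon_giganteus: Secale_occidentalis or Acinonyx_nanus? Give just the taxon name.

Acinonyx_nanus

The MRCA of Otocyon_giganteus and Acinonyx_nanus subtends ((Triticum_nanus,(Corvus_domesticus,(Candida_vulgaris,Enhydra_albus,Acinonyx_nanus))),((Danio_rubra,(Otocyon_giganteus,Columba_australis)),Hylobates_rubra)) (9 taxa).
The MRCA of Otocyon_giganteus and Secale_occidentalis subtends (Secale_occidentalis,(((Triticum_nanus,(Corvus_domesticus,(Candida_vulgaris,Enhydra_albus,Acinonyx_nanus))),((Danio_rubra,(Otocyon_giganteus,Columba_australis)),Hylobates_rubra)),((Vespa_longipes,Saimiri_giganteus),Betula_palustris))) (13 taxa).
The first is nested inside the second, so Otocyon_giganteus shares a more recent common ancestor with Acinonyx_nanus.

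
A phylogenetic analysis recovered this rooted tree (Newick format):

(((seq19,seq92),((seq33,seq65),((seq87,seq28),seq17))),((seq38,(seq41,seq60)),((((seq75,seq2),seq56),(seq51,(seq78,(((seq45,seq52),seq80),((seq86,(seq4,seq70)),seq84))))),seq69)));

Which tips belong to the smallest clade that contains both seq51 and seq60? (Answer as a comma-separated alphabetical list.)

seq2, seq38, seq4, seq41, seq45, seq51, seq52, seq56, seq60, seq69, seq70, seq75, seq78, seq80, seq84, seq86

Tracing seq51: it sits inside (seq51,(seq78,(((seq45,seq52),seq80),((seq86,(seq4,seq70)),seq84)))).
Tracing seq60: it sits inside (seq41,seq60).
The smallest clade enclosing both is ((seq38,(seq41,seq60)),((((seq75,seq2),seq56),(seq51,(seq78,(((seq45,seq52),seq80),((seq86,(seq4,seq70)),seq84))))),seq69)); the answer is its 16 terminal taxa in alphabetical order.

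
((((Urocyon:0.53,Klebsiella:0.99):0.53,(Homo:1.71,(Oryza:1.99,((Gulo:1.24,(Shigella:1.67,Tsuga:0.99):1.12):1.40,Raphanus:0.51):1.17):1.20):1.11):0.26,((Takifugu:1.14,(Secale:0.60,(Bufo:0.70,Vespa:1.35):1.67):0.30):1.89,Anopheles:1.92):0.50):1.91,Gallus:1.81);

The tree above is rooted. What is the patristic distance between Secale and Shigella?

The path runs Secale → … → MRCA → … → Shigella; the MRCA is the node subtending (((Urocyon,Klebsiella),(Homo,(Oryza,((Gulo,(Shigella,Tsuga)),Raphanus)))),((Takifugu,(Secale,(Bufo,Vespa))),Anopheles)).
Branch lengths along that path: 0.60 + 0.30 + 1.89 + 0.50 + 0.26 + 1.11 + 1.20 + 1.17 + 1.40 + 1.12 + 1.67 = 11.22.

11.22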